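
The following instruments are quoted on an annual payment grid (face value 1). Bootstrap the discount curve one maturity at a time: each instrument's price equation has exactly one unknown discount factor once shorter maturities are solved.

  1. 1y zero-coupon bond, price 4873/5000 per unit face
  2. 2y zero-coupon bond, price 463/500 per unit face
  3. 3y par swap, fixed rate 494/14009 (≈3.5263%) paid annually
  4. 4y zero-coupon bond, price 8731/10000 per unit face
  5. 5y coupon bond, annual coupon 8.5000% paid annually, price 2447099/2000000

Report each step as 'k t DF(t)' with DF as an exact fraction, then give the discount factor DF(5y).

1 1 4873/5000
2 2 463/500
3 3 2253/2500
4 4 8731/10000
5 5 4199/5000
DF(5y) = 4199/5000 ≈ 0.839800

step 1 [1y] zero: DF = P = 4873/5000 ≈ 0.974600
step 2 [2y] zero: DF = P = 463/500 ≈ 0.926000
step 3 [3y] swap r/1=494/14009: DF=(1 − 494/14009·(0.974600+0.926000))/(1+494/14009) = 2253/2500 ≈ 0.901200
step 4 [4y] zero: DF = P = 8731/10000 ≈ 0.873100
step 5 [5y] bond c/1=17/200: DF=(2447099/2000000 − 17/200·(0.974600+0.926000+0.901200+0.873100))/(1+17/200) = 4199/5000 ≈ 0.839800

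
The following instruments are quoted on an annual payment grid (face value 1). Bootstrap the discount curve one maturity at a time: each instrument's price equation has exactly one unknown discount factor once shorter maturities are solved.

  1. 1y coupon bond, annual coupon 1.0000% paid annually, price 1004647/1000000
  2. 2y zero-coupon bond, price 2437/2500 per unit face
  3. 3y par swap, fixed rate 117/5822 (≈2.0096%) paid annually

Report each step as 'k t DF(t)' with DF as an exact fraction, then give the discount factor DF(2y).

step 1 [1y] bond c/1=1/100: DF=(1004647/1000000 − 1/100·(0))/(1+1/100) = 9947/10000 ≈ 0.994700
step 2 [2y] zero: DF = P = 2437/2500 ≈ 0.974800
step 3 [3y] swap r/1=117/5822: DF=(1 − 117/5822·(0.994700+0.974800))/(1+117/5822) = 1883/2000 ≈ 0.941500

1 1 9947/10000
2 2 2437/2500
3 3 1883/2000
DF(2y) = 2437/2500 ≈ 0.974800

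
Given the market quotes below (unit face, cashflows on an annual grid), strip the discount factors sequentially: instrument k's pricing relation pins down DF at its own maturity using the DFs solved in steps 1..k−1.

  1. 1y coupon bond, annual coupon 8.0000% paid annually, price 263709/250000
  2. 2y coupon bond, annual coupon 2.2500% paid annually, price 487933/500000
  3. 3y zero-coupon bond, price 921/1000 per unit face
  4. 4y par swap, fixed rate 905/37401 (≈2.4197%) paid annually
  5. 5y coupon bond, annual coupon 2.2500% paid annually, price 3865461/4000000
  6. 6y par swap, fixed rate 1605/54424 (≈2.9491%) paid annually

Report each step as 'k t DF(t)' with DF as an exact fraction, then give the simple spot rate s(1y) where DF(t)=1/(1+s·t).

step 1 [1y] bond c/1=2/25: DF=(263709/250000 − 2/25·(0))/(1+2/25) = 9767/10000 ≈ 0.976700
step 2 [2y] bond c/1=9/400: DF=(487933/500000 − 9/400·(0.976700))/(1+9/400) = 9329/10000 ≈ 0.932900
step 3 [3y] zero: DF = P = 921/1000 ≈ 0.921000
step 4 [4y] swap r/1=905/37401: DF=(1 − 905/37401·(0.976700+0.932900+0.921000))/(1+905/37401) = 1819/2000 ≈ 0.909500
step 5 [5y] bond c/1=9/400: DF=(3865461/4000000 − 9/400·(0.976700+0.932900+0.921000+0.909500))/(1+9/400) = 2157/2500 ≈ 0.862800
step 6 [6y] swap r/1=1605/54424: DF=(1 − 1605/54424·(0.976700+0.932900+0.921000+0.909500+0.862800))/(1+1605/54424) = 1679/2000 ≈ 0.839500

1 1 9767/10000
2 2 9329/10000
3 3 921/1000
4 4 1819/2000
5 5 2157/2500
6 6 1679/2000
s(1y) = (1/(9767/10000) − 1)/(1) = 233/9767 ≈ 2.3856%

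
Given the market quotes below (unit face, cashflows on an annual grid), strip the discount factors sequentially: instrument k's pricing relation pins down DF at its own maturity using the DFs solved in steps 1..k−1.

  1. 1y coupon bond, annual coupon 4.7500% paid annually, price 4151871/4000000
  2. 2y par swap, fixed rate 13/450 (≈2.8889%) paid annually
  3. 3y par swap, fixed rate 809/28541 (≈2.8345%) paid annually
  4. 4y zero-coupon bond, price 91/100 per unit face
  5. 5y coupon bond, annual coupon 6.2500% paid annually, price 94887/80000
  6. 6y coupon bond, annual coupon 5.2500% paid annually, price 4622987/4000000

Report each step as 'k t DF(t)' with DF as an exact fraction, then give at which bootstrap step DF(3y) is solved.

step 1 [1y] bond c/1=19/400: DF=(4151871/4000000 − 19/400·(0))/(1+19/400) = 9909/10000 ≈ 0.990900
step 2 [2y] swap r/1=13/450: DF=(1 − 13/450·(0.990900))/(1+13/450) = 9441/10000 ≈ 0.944100
step 3 [3y] swap r/1=809/28541: DF=(1 − 809/28541·(0.990900+0.944100))/(1+809/28541) = 9191/10000 ≈ 0.919100
step 4 [4y] zero: DF = P = 91/100 ≈ 0.910000
step 5 [5y] bond c/1=1/16: DF=(94887/80000 − 1/16·(0.990900+0.944100+0.919100+0.910000))/(1+1/16) = 8949/10000 ≈ 0.894900
step 6 [6y] bond c/1=21/400: DF=(4622987/4000000 − 21/400·(0.990900+0.944100+0.919100+0.910000+0.894900))/(1+21/400) = 8657/10000 ≈ 0.865700

1 1 9909/10000
2 2 9441/10000
3 3 9191/10000
4 4 91/100
5 5 8949/10000
6 6 8657/10000
DF(3y) is solved at step 3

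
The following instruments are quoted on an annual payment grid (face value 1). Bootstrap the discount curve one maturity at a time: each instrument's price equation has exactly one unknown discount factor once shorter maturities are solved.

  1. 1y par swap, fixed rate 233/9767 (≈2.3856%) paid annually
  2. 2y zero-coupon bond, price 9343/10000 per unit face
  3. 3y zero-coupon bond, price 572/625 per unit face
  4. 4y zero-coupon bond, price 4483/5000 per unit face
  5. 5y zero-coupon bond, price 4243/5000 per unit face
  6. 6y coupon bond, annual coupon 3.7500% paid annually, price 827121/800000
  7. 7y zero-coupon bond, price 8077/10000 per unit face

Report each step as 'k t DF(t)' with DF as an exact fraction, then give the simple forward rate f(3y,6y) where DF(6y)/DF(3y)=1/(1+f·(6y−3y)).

step 1 [1y] swap r/1=233/9767: DF=(1 − 233/9767·(0))/(1+233/9767) = 9767/10000 ≈ 0.976700
step 2 [2y] zero: DF = P = 9343/10000 ≈ 0.934300
step 3 [3y] zero: DF = P = 572/625 ≈ 0.915200
step 4 [4y] zero: DF = P = 4483/5000 ≈ 0.896600
step 5 [5y] zero: DF = P = 4243/5000 ≈ 0.848600
step 6 [6y] bond c/1=3/80: DF=(827121/800000 − 3/80·(0.976700+0.934300+0.915200+0.896600+0.848600))/(1+3/80) = 8313/10000 ≈ 0.831300
step 7 [7y] zero: DF = P = 8077/10000 ≈ 0.807700

1 1 9767/10000
2 2 9343/10000
3 3 572/625
4 4 4483/5000
5 5 4243/5000
6 6 8313/10000
7 7 8077/10000
f(3y,6y) = ((572/625)/(8313/10000) − 1)/(3) = 839/24939 ≈ 3.3642%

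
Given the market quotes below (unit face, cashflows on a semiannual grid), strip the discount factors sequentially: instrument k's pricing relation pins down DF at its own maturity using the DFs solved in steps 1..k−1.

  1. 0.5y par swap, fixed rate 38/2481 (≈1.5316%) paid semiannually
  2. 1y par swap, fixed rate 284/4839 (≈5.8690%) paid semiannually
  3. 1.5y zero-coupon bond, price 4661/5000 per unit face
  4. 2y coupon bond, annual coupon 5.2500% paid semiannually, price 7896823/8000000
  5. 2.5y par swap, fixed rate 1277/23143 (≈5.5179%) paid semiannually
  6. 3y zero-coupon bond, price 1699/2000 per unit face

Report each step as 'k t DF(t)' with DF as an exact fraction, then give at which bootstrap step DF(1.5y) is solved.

step 1 [0.5y] swap r/2=19/2481: DF=(1 − 19/2481·(0))/(1+19/2481) = 2481/2500 ≈ 0.992400
step 2 [1y] swap r/2=142/4839: DF=(1 − 142/4839·(0.992400))/(1+142/4839) = 1179/1250 ≈ 0.943200
step 3 [1.5y] zero: DF = P = 4661/5000 ≈ 0.932200
step 4 [2y] bond c/2=21/800: DF=(7896823/8000000 − 21/800·(0.992400+0.943200+0.932200))/(1+21/800) = 1777/2000 ≈ 0.888500
step 5 [2.5y] swap r/2=1277/46286: DF=(1 − 1277/46286·(0.992400+0.943200+0.932200+0.888500))/(1+1277/46286) = 8723/10000 ≈ 0.872300
step 6 [3y] zero: DF = P = 1699/2000 ≈ 0.849500

1 1/2 2481/2500
2 1 1179/1250
3 3/2 4661/5000
4 2 1777/2000
5 5/2 8723/10000
6 3 1699/2000
DF(1.5y) is solved at step 3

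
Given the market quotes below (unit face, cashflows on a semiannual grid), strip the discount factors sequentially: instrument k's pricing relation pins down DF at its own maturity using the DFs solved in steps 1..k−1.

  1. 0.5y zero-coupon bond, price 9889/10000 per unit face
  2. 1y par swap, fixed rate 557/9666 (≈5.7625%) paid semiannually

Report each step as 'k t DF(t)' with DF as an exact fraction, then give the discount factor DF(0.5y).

1 1/2 9889/10000
2 1 9443/10000
DF(0.5y) = 9889/10000 ≈ 0.988900

step 1 [0.5y] zero: DF = P = 9889/10000 ≈ 0.988900
step 2 [1y] swap r/2=557/19332: DF=(1 − 557/19332·(0.988900))/(1+557/19332) = 9443/10000 ≈ 0.944300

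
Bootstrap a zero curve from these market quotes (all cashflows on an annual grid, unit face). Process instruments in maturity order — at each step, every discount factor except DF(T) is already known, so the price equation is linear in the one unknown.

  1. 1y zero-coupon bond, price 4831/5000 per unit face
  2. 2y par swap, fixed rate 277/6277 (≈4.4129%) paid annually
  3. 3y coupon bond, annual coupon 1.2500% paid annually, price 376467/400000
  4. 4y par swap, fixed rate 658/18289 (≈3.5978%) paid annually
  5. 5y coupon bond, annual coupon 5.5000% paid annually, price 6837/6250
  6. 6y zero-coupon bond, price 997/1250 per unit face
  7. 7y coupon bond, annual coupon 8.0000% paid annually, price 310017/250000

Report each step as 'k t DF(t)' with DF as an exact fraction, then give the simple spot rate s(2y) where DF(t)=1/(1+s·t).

1 1 4831/5000
2 2 9169/10000
3 3 9063/10000
4 4 2171/2500
5 5 4231/5000
6 6 997/1250
7 7 1511/2000
s(2y) = (1/(9169/10000) − 1)/(2) = 831/18338 ≈ 4.5316%

step 1 [1y] zero: DF = P = 4831/5000 ≈ 0.966200
step 2 [2y] swap r/1=277/6277: DF=(1 − 277/6277·(0.966200))/(1+277/6277) = 9169/10000 ≈ 0.916900
step 3 [3y] bond c/1=1/80: DF=(376467/400000 − 1/80·(0.966200+0.916900))/(1+1/80) = 9063/10000 ≈ 0.906300
step 4 [4y] swap r/1=658/18289: DF=(1 − 658/18289·(0.966200+0.916900+0.906300))/(1+658/18289) = 2171/2500 ≈ 0.868400
step 5 [5y] bond c/1=11/200: DF=(6837/6250 − 11/200·(0.966200+0.916900+0.906300+0.868400))/(1+11/200) = 4231/5000 ≈ 0.846200
step 6 [6y] zero: DF = P = 997/1250 ≈ 0.797600
step 7 [7y] bond c/1=2/25: DF=(310017/250000 − 2/25·(0.966200+0.916900+0.906300+0.868400+0.846200+0.797600))/(1+2/25) = 1511/2000 ≈ 0.755500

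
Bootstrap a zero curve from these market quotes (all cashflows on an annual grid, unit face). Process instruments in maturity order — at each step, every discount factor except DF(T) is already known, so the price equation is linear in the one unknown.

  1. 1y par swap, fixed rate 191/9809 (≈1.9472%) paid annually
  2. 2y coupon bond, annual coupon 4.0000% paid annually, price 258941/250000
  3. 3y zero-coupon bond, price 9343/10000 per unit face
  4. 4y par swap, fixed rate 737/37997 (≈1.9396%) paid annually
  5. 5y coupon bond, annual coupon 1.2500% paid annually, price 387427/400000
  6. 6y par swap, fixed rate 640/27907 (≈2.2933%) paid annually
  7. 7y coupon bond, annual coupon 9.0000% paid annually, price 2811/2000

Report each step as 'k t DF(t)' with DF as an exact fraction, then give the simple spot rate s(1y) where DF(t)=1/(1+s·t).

step 1 [1y] swap r/1=191/9809: DF=(1 − 191/9809·(0))/(1+191/9809) = 9809/10000 ≈ 0.980900
step 2 [2y] bond c/1=1/25: DF=(258941/250000 − 1/25·(0.980900))/(1+1/25) = 4791/5000 ≈ 0.958200
step 3 [3y] zero: DF = P = 9343/10000 ≈ 0.934300
step 4 [4y] swap r/1=737/37997: DF=(1 − 737/37997·(0.980900+0.958200+0.934300))/(1+737/37997) = 9263/10000 ≈ 0.926300
step 5 [5y] bond c/1=1/80: DF=(387427/400000 − 1/80·(0.980900+0.958200+0.934300+0.926300))/(1+1/80) = 9097/10000 ≈ 0.909700
step 6 [6y] swap r/1=640/27907: DF=(1 − 640/27907·(0.980900+0.958200+0.934300+0.926300+0.909700))/(1+640/27907) = 109/125 ≈ 0.872000
step 7 [7y] bond c/1=9/100: DF=(2811/2000 − 9/100·(0.980900+0.958200+0.934300+0.926300+0.909700+0.872000))/(1+9/100) = 4143/5000 ≈ 0.828600

1 1 9809/10000
2 2 4791/5000
3 3 9343/10000
4 4 9263/10000
5 5 9097/10000
6 6 109/125
7 7 4143/5000
s(1y) = (1/(9809/10000) − 1)/(1) = 191/9809 ≈ 1.9472%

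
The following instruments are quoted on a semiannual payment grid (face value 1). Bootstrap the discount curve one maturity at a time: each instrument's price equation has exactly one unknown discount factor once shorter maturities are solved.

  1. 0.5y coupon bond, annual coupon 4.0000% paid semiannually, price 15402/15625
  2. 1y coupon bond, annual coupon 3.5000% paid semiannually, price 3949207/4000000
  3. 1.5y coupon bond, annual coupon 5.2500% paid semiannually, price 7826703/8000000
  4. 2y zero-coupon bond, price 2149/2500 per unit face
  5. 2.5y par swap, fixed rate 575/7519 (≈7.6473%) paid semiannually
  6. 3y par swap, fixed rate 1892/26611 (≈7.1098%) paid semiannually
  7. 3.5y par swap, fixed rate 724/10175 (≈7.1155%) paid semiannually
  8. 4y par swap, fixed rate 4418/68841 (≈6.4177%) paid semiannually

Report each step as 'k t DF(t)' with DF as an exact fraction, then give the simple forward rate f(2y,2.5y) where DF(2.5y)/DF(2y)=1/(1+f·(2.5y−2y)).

step 1 [0.5y] bond c/2=1/50: DF=(15402/15625 − 1/50·(0))/(1+1/50) = 604/625 ≈ 0.966400
step 2 [1y] bond c/2=7/400: DF=(3949207/4000000 − 7/400·(0.966400))/(1+7/400) = 9537/10000 ≈ 0.953700
step 3 [1.5y] bond c/2=21/800: DF=(7826703/8000000 − 21/800·(0.966400+0.953700))/(1+21/800) = 4521/5000 ≈ 0.904200
step 4 [2y] zero: DF = P = 2149/2500 ≈ 0.859600
step 5 [2.5y] swap r/2=575/15038: DF=(1 − 575/15038·(0.966400+0.953700+0.904200+0.859600))/(1+575/15038) = 331/400 ≈ 0.827500
step 6 [3y] swap r/2=946/26611: DF=(1 − 946/26611·(0.966400+0.953700+0.904200+0.859600+0.827500))/(1+946/26611) = 2027/2500 ≈ 0.810800
step 7 [3.5y] swap r/2=362/10175: DF=(1 − 362/10175·(0.966400+0.953700+0.904200+0.859600+0.827500+0.810800))/(1+362/10175) = 1957/2500 ≈ 0.782800
step 8 [4y] swap r/2=2209/68841: DF=(1 − 2209/68841·(0.966400+0.953700+0.904200+0.859600+0.827500+0.810800+0.782800))/(1+2209/68841) = 7791/10000 ≈ 0.779100

1 1/2 604/625
2 1 9537/10000
3 3/2 4521/5000
4 2 2149/2500
5 5/2 331/400
6 3 2027/2500
7 7/2 1957/2500
8 4 7791/10000
f(2y,2.5y) = ((2149/2500)/(331/400) − 1)/(1/2) = 642/8275 ≈ 7.7583%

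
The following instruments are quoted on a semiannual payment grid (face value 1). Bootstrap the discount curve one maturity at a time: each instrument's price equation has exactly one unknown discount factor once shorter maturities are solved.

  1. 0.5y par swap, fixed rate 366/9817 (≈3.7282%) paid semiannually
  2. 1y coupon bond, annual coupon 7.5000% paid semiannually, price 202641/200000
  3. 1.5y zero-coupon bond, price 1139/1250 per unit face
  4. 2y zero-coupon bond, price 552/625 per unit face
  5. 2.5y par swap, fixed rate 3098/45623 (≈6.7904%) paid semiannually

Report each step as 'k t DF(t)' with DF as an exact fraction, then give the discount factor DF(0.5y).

1 1/2 9817/10000
2 1 9411/10000
3 3/2 1139/1250
4 2 552/625
5 5/2 8451/10000
DF(0.5y) = 9817/10000 ≈ 0.981700

step 1 [0.5y] swap r/2=183/9817: DF=(1 − 183/9817·(0))/(1+183/9817) = 9817/10000 ≈ 0.981700
step 2 [1y] bond c/2=3/80: DF=(202641/200000 − 3/80·(0.981700))/(1+3/80) = 9411/10000 ≈ 0.941100
step 3 [1.5y] zero: DF = P = 1139/1250 ≈ 0.911200
step 4 [2y] zero: DF = P = 552/625 ≈ 0.883200
step 5 [2.5y] swap r/2=1549/45623: DF=(1 − 1549/45623·(0.981700+0.941100+0.911200+0.883200))/(1+1549/45623) = 8451/10000 ≈ 0.845100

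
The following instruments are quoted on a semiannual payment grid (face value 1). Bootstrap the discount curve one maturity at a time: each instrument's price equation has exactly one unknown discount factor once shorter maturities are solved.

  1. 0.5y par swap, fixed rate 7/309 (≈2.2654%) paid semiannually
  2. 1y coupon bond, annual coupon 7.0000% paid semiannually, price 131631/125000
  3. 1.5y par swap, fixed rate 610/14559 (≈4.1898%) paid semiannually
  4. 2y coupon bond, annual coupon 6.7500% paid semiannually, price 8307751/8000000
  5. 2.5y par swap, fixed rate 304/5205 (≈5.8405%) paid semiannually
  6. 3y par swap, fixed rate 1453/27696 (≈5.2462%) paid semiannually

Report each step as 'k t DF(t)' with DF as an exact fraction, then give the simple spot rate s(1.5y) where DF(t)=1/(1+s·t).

step 1 [0.5y] swap r/2=7/618: DF=(1 − 7/618·(0))/(1+7/618) = 618/625 ≈ 0.988800
step 2 [1y] bond c/2=7/200: DF=(131631/125000 − 7/200·(0.988800))/(1+7/200) = 123/125 ≈ 0.984000
step 3 [1.5y] swap r/2=305/14559: DF=(1 − 305/14559·(0.988800+0.984000))/(1+305/14559) = 939/1000 ≈ 0.939000
step 4 [2y] bond c/2=27/800: DF=(8307751/8000000 − 27/800·(0.988800+0.984000+0.939000))/(1+27/800) = 1819/2000 ≈ 0.909500
step 5 [2.5y] swap r/2=152/5205: DF=(1 − 152/5205·(0.988800+0.984000+0.939000+0.909500))/(1+152/5205) = 1079/1250 ≈ 0.863200
step 6 [3y] swap r/2=1453/55392: DF=(1 − 1453/55392·(0.988800+0.984000+0.939000+0.909500+0.863200))/(1+1453/55392) = 8547/10000 ≈ 0.854700

1 1/2 618/625
2 1 123/125
3 3/2 939/1000
4 2 1819/2000
5 5/2 1079/1250
6 3 8547/10000
s(1.5y) = (1/(939/1000) − 1)/(3/2) = 122/2817 ≈ 4.3308%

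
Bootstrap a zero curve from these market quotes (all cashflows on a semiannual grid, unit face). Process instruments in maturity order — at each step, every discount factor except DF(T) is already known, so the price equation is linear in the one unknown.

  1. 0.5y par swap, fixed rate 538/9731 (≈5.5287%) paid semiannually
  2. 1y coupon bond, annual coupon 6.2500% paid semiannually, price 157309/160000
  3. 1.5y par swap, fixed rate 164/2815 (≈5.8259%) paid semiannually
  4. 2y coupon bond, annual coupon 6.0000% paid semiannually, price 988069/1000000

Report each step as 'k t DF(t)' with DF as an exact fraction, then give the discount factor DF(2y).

step 1 [0.5y] swap r/2=269/9731: DF=(1 − 269/9731·(0))/(1+269/9731) = 9731/10000 ≈ 0.973100
step 2 [1y] bond c/2=1/32: DF=(157309/160000 − 1/32·(0.973100))/(1+1/32) = 9239/10000 ≈ 0.923900
step 3 [1.5y] swap r/2=82/2815: DF=(1 − 82/2815·(0.973100+0.923900))/(1+82/2815) = 459/500 ≈ 0.918000
step 4 [2y] bond c/2=3/100: DF=(988069/1000000 − 3/100·(0.973100+0.923900+0.918000))/(1+3/100) = 8773/10000 ≈ 0.877300

1 1/2 9731/10000
2 1 9239/10000
3 3/2 459/500
4 2 8773/10000
DF(2y) = 8773/10000 ≈ 0.877300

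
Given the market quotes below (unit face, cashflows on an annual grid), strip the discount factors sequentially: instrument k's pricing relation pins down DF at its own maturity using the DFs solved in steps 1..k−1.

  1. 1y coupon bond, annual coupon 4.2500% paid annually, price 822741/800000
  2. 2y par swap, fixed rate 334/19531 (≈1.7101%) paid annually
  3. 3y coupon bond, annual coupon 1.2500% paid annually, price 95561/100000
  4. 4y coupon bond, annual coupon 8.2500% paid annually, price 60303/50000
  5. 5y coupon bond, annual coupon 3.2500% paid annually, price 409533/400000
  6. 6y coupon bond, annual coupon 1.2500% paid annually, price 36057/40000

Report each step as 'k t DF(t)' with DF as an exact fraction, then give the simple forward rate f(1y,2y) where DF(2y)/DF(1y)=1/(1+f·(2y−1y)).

1 1 1973/2000
2 2 4833/5000
3 3 9197/10000
4 4 1119/1250
5 5 873/1000
6 6 833/1000
f(1y,2y) = ((1973/2000)/(4833/5000) − 1)/(1) = 199/9666 ≈ 2.0588%

step 1 [1y] bond c/1=17/400: DF=(822741/800000 − 17/400·(0))/(1+17/400) = 1973/2000 ≈ 0.986500
step 2 [2y] swap r/1=334/19531: DF=(1 − 334/19531·(0.986500))/(1+334/19531) = 4833/5000 ≈ 0.966600
step 3 [3y] bond c/1=1/80: DF=(95561/100000 − 1/80·(0.986500+0.966600))/(1+1/80) = 9197/10000 ≈ 0.919700
step 4 [4y] bond c/1=33/400: DF=(60303/50000 − 33/400·(0.986500+0.966600+0.919700))/(1+33/400) = 1119/1250 ≈ 0.895200
step 5 [5y] bond c/1=13/400: DF=(409533/400000 − 13/400·(0.986500+0.966600+0.919700+0.895200))/(1+13/400) = 873/1000 ≈ 0.873000
step 6 [6y] bond c/1=1/80: DF=(36057/40000 − 1/80·(0.986500+0.966600+0.919700+0.895200+0.873000))/(1+1/80) = 833/1000 ≈ 0.833000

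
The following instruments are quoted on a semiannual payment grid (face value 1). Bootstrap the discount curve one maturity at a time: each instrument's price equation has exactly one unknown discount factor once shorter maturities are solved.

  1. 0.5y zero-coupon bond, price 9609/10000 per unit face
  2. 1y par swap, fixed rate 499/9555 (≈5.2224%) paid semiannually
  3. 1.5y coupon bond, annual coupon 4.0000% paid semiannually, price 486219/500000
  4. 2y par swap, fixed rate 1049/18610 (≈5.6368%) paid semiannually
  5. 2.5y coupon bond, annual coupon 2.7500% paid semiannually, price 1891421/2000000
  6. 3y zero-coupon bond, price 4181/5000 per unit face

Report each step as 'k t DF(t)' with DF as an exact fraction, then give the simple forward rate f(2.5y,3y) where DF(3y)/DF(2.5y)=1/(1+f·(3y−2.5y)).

1 1/2 9609/10000
2 1 9501/10000
3 3/2 9159/10000
4 2 8951/10000
5 5/2 1103/1250
6 3 4181/5000
f(2.5y,3y) = ((1103/1250)/(4181/5000) − 1)/(1/2) = 462/4181 ≈ 11.0500%

step 1 [0.5y] zero: DF = P = 9609/10000 ≈ 0.960900
step 2 [1y] swap r/2=499/19110: DF=(1 − 499/19110·(0.960900))/(1+499/19110) = 9501/10000 ≈ 0.950100
step 3 [1.5y] bond c/2=1/50: DF=(486219/500000 − 1/50·(0.960900+0.950100))/(1+1/50) = 9159/10000 ≈ 0.915900
step 4 [2y] swap r/2=1049/37220: DF=(1 − 1049/37220·(0.960900+0.950100+0.915900))/(1+1049/37220) = 8951/10000 ≈ 0.895100
step 5 [2.5y] bond c/2=11/800: DF=(1891421/2000000 − 11/800·(0.960900+0.950100+0.915900+0.895100))/(1+11/800) = 1103/1250 ≈ 0.882400
step 6 [3y] zero: DF = P = 4181/5000 ≈ 0.836200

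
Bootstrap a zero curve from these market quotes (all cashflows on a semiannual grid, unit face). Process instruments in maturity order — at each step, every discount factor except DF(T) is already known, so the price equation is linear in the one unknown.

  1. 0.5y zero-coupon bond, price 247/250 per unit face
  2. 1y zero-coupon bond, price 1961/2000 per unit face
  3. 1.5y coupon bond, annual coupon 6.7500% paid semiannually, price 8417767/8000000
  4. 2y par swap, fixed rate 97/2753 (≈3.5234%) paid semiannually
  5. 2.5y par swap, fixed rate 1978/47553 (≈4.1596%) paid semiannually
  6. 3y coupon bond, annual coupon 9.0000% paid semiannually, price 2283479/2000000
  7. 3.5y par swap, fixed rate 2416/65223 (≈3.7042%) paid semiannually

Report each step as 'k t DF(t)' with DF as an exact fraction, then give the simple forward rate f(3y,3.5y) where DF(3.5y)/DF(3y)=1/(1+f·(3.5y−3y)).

1 1/2 247/250
2 1 1961/2000
3 3/2 596/625
4 2 9321/10000
5 5/2 9011/10000
6 3 4439/5000
7 7/2 1099/1250
f(3y,3.5y) = ((4439/5000)/(1099/1250) − 1)/(1/2) = 43/2198 ≈ 1.9563%

step 1 [0.5y] zero: DF = P = 247/250 ≈ 0.988000
step 2 [1y] zero: DF = P = 1961/2000 ≈ 0.980500
step 3 [1.5y] bond c/2=27/800: DF=(8417767/8000000 − 27/800·(0.988000+0.980500))/(1+27/800) = 596/625 ≈ 0.953600
step 4 [2y] swap r/2=97/5506: DF=(1 − 97/5506·(0.988000+0.980500+0.953600))/(1+97/5506) = 9321/10000 ≈ 0.932100
step 5 [2.5y] swap r/2=989/47553: DF=(1 − 989/47553·(0.988000+0.980500+0.953600+0.932100))/(1+989/47553) = 9011/10000 ≈ 0.901100
step 6 [3y] bond c/2=9/200: DF=(2283479/2000000 − 9/200·(0.988000+0.980500+0.953600+0.932100+0.901100))/(1+9/200) = 4439/5000 ≈ 0.887800
step 7 [3.5y] swap r/2=1208/65223: DF=(1 − 1208/65223·(0.988000+0.980500+0.953600+0.932100+0.901100+0.887800))/(1+1208/65223) = 1099/1250 ≈ 0.879200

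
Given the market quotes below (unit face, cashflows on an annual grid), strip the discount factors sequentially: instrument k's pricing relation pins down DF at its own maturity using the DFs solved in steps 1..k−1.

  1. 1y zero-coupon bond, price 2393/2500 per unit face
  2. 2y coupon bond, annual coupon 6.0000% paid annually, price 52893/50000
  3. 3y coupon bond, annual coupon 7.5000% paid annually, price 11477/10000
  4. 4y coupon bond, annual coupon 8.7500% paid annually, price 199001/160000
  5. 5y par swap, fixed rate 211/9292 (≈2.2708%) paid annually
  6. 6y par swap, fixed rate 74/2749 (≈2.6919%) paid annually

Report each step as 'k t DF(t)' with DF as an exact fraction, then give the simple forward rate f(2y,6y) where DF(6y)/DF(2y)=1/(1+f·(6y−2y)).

step 1 [1y] zero: DF = P = 2393/2500 ≈ 0.957200
step 2 [2y] bond c/1=3/50: DF=(52893/50000 − 3/50·(0.957200))/(1+3/50) = 4719/5000 ≈ 0.943800
step 3 [3y] bond c/1=3/40: DF=(11477/10000 − 3/40·(0.957200+0.943800))/(1+3/40) = 187/200 ≈ 0.935000
step 4 [4y] bond c/1=7/80: DF=(199001/160000 − 7/80·(0.957200+0.943800+0.935000))/(1+7/80) = 1831/2000 ≈ 0.915500
step 5 [5y] swap r/1=211/9292: DF=(1 − 211/9292·(0.957200+0.943800+0.935000+0.915500))/(1+211/9292) = 1789/2000 ≈ 0.894500
step 6 [6y] swap r/1=74/2749: DF=(1 − 74/2749·(0.957200+0.943800+0.935000+0.915500+0.894500))/(1+74/2749) = 213/250 ≈ 0.852000

1 1 2393/2500
2 2 4719/5000
3 3 187/200
4 4 1831/2000
5 5 1789/2000
6 6 213/250
f(2y,6y) = ((4719/5000)/(213/250) − 1)/(4) = 153/5680 ≈ 2.6937%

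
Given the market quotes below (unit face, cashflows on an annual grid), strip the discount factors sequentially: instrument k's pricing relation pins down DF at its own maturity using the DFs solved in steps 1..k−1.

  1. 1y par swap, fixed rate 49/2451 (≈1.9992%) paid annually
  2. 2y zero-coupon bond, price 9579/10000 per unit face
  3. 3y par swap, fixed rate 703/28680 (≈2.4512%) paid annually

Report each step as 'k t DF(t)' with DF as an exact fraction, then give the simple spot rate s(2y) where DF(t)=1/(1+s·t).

1 1 2451/2500
2 2 9579/10000
3 3 9297/10000
s(2y) = (1/(9579/10000) − 1)/(2) = 421/19158 ≈ 2.1975%

step 1 [1y] swap r/1=49/2451: DF=(1 − 49/2451·(0))/(1+49/2451) = 2451/2500 ≈ 0.980400
step 2 [2y] zero: DF = P = 9579/10000 ≈ 0.957900
step 3 [3y] swap r/1=703/28680: DF=(1 − 703/28680·(0.980400+0.957900))/(1+703/28680) = 9297/10000 ≈ 0.929700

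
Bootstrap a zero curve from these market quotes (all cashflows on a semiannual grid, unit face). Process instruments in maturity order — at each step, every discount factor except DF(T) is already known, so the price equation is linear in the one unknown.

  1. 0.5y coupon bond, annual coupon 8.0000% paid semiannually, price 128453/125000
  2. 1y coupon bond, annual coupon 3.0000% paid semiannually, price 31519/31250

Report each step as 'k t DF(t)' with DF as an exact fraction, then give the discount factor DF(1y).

step 1 [0.5y] bond c/2=1/25: DF=(128453/125000 − 1/25·(0))/(1+1/25) = 9881/10000 ≈ 0.988100
step 2 [1y] bond c/2=3/200: DF=(31519/31250 − 3/200·(0.988100))/(1+3/200) = 9791/10000 ≈ 0.979100

1 1/2 9881/10000
2 1 9791/10000
DF(1y) = 9791/10000 ≈ 0.979100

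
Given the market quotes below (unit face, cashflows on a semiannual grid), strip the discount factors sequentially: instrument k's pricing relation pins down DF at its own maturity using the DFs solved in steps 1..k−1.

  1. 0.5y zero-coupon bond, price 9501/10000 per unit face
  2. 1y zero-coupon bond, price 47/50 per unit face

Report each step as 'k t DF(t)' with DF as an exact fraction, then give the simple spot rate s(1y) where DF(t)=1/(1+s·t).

1 1/2 9501/10000
2 1 47/50
s(1y) = (1/(47/50) − 1)/(1) = 3/47 ≈ 6.3830%

step 1 [0.5y] zero: DF = P = 9501/10000 ≈ 0.950100
step 2 [1y] zero: DF = P = 47/50 ≈ 0.940000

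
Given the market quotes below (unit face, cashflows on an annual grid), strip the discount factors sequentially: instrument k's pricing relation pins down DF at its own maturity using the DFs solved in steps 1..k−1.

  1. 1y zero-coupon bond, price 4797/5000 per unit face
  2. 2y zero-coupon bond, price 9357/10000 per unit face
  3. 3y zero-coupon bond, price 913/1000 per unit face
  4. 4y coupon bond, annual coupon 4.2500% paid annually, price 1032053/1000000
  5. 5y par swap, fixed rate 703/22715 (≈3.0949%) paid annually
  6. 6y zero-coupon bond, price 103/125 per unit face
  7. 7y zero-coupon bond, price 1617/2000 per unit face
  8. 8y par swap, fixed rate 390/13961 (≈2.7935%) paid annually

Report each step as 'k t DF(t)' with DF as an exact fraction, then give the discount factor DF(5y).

step 1 [1y] zero: DF = P = 4797/5000 ≈ 0.959400
step 2 [2y] zero: DF = P = 9357/10000 ≈ 0.935700
step 3 [3y] zero: DF = P = 913/1000 ≈ 0.913000
step 4 [4y] bond c/1=17/400: DF=(1032053/1000000 − 17/400·(0.959400+0.935700+0.913000))/(1+17/400) = 1751/2000 ≈ 0.875500
step 5 [5y] swap r/1=703/22715: DF=(1 − 703/22715·(0.959400+0.935700+0.913000+0.875500))/(1+703/22715) = 4297/5000 ≈ 0.859400
step 6 [6y] zero: DF = P = 103/125 ≈ 0.824000
step 7 [7y] zero: DF = P = 1617/2000 ≈ 0.808500
step 8 [8y] swap r/1=390/13961: DF=(1 − 390/13961·(0.959400+0.935700+0.913000+0.875500+0.859400+0.824000+0.808500))/(1+390/13961) = 161/200 ≈ 0.805000

1 1 4797/5000
2 2 9357/10000
3 3 913/1000
4 4 1751/2000
5 5 4297/5000
6 6 103/125
7 7 1617/2000
8 8 161/200
DF(5y) = 4297/5000 ≈ 0.859400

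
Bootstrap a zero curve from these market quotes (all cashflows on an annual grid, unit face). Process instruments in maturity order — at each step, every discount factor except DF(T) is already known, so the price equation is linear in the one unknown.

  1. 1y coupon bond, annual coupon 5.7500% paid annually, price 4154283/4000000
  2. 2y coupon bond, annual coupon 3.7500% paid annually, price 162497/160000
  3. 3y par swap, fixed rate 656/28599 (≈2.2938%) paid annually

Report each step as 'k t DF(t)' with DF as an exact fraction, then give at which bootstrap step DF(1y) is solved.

step 1 [1y] bond c/1=23/400: DF=(4154283/4000000 − 23/400·(0))/(1+23/400) = 9821/10000 ≈ 0.982100
step 2 [2y] bond c/1=3/80: DF=(162497/160000 − 3/80·(0.982100))/(1+3/80) = 4717/5000 ≈ 0.943400
step 3 [3y] swap r/1=656/28599: DF=(1 − 656/28599·(0.982100+0.943400))/(1+656/28599) = 584/625 ≈ 0.934400

1 1 9821/10000
2 2 4717/5000
3 3 584/625
DF(1y) is solved at step 1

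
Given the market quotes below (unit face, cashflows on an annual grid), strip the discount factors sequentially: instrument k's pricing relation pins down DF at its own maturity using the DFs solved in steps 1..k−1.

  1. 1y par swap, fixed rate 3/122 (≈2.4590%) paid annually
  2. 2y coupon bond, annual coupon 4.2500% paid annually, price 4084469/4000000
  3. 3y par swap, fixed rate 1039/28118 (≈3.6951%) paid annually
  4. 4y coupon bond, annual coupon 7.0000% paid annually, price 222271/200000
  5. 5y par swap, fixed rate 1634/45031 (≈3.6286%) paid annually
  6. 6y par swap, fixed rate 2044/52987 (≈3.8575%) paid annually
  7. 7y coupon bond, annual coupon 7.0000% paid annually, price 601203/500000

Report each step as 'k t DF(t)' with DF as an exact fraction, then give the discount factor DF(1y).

step 1 [1y] swap r/1=3/122: DF=(1 − 3/122·(0))/(1+3/122) = 122/125 ≈ 0.976000
step 2 [2y] bond c/1=17/400: DF=(4084469/4000000 − 17/400·(0.976000))/(1+17/400) = 9397/10000 ≈ 0.939700
step 3 [3y] swap r/1=1039/28118: DF=(1 − 1039/28118·(0.976000+0.939700))/(1+1039/28118) = 8961/10000 ≈ 0.896100
step 4 [4y] bond c/1=7/100: DF=(222271/200000 − 7/100·(0.976000+0.939700+0.896100))/(1+7/100) = 8547/10000 ≈ 0.854700
step 5 [5y] swap r/1=1634/45031: DF=(1 − 1634/45031·(0.976000+0.939700+0.896100+0.854700))/(1+1634/45031) = 4183/5000 ≈ 0.836600
step 6 [6y] swap r/1=2044/52987: DF=(1 − 2044/52987·(0.976000+0.939700+0.896100+0.854700+0.836600))/(1+2044/52987) = 1989/2500 ≈ 0.795600
step 7 [7y] bond c/1=7/100: DF=(601203/500000 − 7/100·(0.976000+0.939700+0.896100+0.854700+0.836600+0.795600))/(1+7/100) = 7771/10000 ≈ 0.777100

1 1 122/125
2 2 9397/10000
3 3 8961/10000
4 4 8547/10000
5 5 4183/5000
6 6 1989/2500
7 7 7771/10000
DF(1y) = 122/125 ≈ 0.976000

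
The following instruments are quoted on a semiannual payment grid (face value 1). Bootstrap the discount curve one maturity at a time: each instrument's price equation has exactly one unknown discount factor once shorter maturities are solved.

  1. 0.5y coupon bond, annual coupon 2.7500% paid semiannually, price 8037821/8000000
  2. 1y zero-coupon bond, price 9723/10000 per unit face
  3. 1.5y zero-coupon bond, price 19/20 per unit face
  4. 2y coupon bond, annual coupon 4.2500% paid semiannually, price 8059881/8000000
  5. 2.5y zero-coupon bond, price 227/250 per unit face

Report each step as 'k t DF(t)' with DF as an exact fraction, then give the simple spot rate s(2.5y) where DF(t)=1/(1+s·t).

1 1/2 9911/10000
2 1 9723/10000
3 3/2 19/20
4 2 9259/10000
5 5/2 227/250
s(2.5y) = (1/(227/250) − 1)/(5/2) = 46/1135 ≈ 4.0529%

step 1 [0.5y] bond c/2=11/800: DF=(8037821/8000000 − 11/800·(0))/(1+11/800) = 9911/10000 ≈ 0.991100
step 2 [1y] zero: DF = P = 9723/10000 ≈ 0.972300
step 3 [1.5y] zero: DF = P = 19/20 ≈ 0.950000
step 4 [2y] bond c/2=17/800: DF=(8059881/8000000 − 17/800·(0.991100+0.972300+0.950000))/(1+17/800) = 9259/10000 ≈ 0.925900
step 5 [2.5y] zero: DF = P = 227/250 ≈ 0.908000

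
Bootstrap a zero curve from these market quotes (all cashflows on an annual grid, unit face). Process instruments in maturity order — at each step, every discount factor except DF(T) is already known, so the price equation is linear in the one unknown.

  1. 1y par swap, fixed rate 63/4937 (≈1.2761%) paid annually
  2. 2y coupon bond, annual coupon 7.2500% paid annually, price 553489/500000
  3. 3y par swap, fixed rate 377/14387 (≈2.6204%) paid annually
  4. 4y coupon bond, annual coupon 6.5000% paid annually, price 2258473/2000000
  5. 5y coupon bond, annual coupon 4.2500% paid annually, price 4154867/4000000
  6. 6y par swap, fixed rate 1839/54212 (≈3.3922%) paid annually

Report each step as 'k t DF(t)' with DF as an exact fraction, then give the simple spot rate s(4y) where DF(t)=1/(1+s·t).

step 1 [1y] swap r/1=63/4937: DF=(1 − 63/4937·(0))/(1+63/4937) = 4937/5000 ≈ 0.987400
step 2 [2y] bond c/1=29/400: DF=(553489/500000 − 29/400·(0.987400))/(1+29/400) = 4827/5000 ≈ 0.965400
step 3 [3y] swap r/1=377/14387: DF=(1 − 377/14387·(0.987400+0.965400))/(1+377/14387) = 4623/5000 ≈ 0.924600
step 4 [4y] bond c/1=13/200: DF=(2258473/2000000 − 13/200·(0.987400+0.965400+0.924600))/(1+13/200) = 8847/10000 ≈ 0.884700
step 5 [5y] bond c/1=17/400: DF=(4154867/4000000 − 17/400·(0.987400+0.965400+0.924600+0.884700))/(1+17/400) = 843/1000 ≈ 0.843000
step 6 [6y] swap r/1=1839/54212: DF=(1 − 1839/54212·(0.987400+0.965400+0.924600+0.884700+0.843000))/(1+1839/54212) = 8161/10000 ≈ 0.816100

1 1 4937/5000
2 2 4827/5000
3 3 4623/5000
4 4 8847/10000
5 5 843/1000
6 6 8161/10000
s(4y) = (1/(8847/10000) − 1)/(4) = 1153/35388 ≈ 3.2582%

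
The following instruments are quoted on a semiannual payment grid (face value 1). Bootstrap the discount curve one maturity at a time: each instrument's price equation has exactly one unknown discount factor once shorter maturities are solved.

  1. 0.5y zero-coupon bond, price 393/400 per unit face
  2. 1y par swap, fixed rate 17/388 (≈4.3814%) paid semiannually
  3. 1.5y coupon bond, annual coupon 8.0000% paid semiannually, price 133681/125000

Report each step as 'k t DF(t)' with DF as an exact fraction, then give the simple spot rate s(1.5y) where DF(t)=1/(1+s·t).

1 1/2 393/400
2 1 383/400
3 3/2 9537/10000
s(1.5y) = (1/(9537/10000) − 1)/(3/2) = 926/28611 ≈ 3.2365%

step 1 [0.5y] zero: DF = P = 393/400 ≈ 0.982500
step 2 [1y] swap r/2=17/776: DF=(1 − 17/776·(0.982500))/(1+17/776) = 383/400 ≈ 0.957500
step 3 [1.5y] bond c/2=1/25: DF=(133681/125000 − 1/25·(0.982500+0.957500))/(1+1/25) = 9537/10000 ≈ 0.953700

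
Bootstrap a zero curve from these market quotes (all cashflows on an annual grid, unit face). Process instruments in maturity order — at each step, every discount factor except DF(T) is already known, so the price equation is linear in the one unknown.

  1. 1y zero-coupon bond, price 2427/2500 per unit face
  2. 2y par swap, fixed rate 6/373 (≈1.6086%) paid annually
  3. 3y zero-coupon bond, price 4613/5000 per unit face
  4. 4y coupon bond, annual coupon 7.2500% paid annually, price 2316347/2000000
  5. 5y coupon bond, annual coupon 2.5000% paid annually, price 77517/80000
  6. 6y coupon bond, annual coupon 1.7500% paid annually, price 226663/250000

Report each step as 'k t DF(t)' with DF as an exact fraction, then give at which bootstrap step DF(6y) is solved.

1 1 2427/2500
2 2 1211/1250
3 3 4613/5000
4 4 554/625
5 5 8539/10000
6 6 8119/10000
DF(6y) is solved at step 6

step 1 [1y] zero: DF = P = 2427/2500 ≈ 0.970800
step 2 [2y] swap r/1=6/373: DF=(1 − 6/373·(0.970800))/(1+6/373) = 1211/1250 ≈ 0.968800
step 3 [3y] zero: DF = P = 4613/5000 ≈ 0.922600
step 4 [4y] bond c/1=29/400: DF=(2316347/2000000 − 29/400·(0.970800+0.968800+0.922600))/(1+29/400) = 554/625 ≈ 0.886400
step 5 [5y] bond c/1=1/40: DF=(77517/80000 − 1/40·(0.970800+0.968800+0.922600+0.886400))/(1+1/40) = 8539/10000 ≈ 0.853900
step 6 [6y] bond c/1=7/400: DF=(226663/250000 − 7/400·(0.970800+0.968800+0.922600+0.886400+0.853900))/(1+7/400) = 8119/10000 ≈ 0.811900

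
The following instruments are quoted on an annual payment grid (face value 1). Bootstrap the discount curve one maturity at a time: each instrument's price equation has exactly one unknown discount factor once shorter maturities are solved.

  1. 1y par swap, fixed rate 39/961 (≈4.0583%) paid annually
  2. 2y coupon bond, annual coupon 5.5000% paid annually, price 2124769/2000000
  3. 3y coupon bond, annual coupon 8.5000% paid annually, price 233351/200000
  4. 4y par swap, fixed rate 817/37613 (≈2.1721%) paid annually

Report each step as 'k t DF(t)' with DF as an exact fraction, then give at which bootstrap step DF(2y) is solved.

1 1 961/1000
2 2 9569/10000
3 3 9251/10000
4 4 9183/10000
DF(2y) is solved at step 2

step 1 [1y] swap r/1=39/961: DF=(1 − 39/961·(0))/(1+39/961) = 961/1000 ≈ 0.961000
step 2 [2y] bond c/1=11/200: DF=(2124769/2000000 − 11/200·(0.961000))/(1+11/200) = 9569/10000 ≈ 0.956900
step 3 [3y] bond c/1=17/200: DF=(233351/200000 − 17/200·(0.961000+0.956900))/(1+17/200) = 9251/10000 ≈ 0.925100
step 4 [4y] swap r/1=817/37613: DF=(1 − 817/37613·(0.961000+0.956900+0.925100))/(1+817/37613) = 9183/10000 ≈ 0.918300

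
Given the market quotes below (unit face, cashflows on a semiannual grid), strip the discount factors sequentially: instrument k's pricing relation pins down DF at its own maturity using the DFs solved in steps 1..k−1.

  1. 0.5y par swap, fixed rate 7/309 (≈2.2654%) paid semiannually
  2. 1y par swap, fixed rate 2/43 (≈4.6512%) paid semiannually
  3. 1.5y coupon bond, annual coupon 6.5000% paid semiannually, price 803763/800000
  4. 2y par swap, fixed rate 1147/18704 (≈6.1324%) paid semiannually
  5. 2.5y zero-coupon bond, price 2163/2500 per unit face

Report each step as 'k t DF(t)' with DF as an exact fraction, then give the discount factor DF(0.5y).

step 1 [0.5y] swap r/2=7/618: DF=(1 − 7/618·(0))/(1+7/618) = 618/625 ≈ 0.988800
step 2 [1y] swap r/2=1/43: DF=(1 − 1/43·(0.988800))/(1+1/43) = 2387/2500 ≈ 0.954800
step 3 [1.5y] bond c/2=13/400: DF=(803763/800000 − 13/400·(0.988800+0.954800))/(1+13/400) = 9119/10000 ≈ 0.911900
step 4 [2y] swap r/2=1147/37408: DF=(1 − 1147/37408·(0.988800+0.954800+0.911900))/(1+1147/37408) = 8853/10000 ≈ 0.885300
step 5 [2.5y] zero: DF = P = 2163/2500 ≈ 0.865200

1 1/2 618/625
2 1 2387/2500
3 3/2 9119/10000
4 2 8853/10000
5 5/2 2163/2500
DF(0.5y) = 618/625 ≈ 0.988800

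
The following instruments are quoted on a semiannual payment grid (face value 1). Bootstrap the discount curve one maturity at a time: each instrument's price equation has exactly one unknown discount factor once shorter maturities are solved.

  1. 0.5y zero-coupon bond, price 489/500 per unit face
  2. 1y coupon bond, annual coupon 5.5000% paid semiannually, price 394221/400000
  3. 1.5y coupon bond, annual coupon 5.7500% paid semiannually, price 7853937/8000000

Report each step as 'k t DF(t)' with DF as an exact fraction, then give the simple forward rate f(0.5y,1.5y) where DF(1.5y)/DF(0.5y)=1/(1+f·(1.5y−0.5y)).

step 1 [0.5y] zero: DF = P = 489/500 ≈ 0.978000
step 2 [1y] bond c/2=11/400: DF=(394221/400000 − 11/400·(0.978000))/(1+11/400) = 933/1000 ≈ 0.933000
step 3 [1.5y] bond c/2=23/800: DF=(7853937/8000000 − 23/800·(0.978000+0.933000))/(1+23/800) = 9009/10000 ≈ 0.900900

1 1/2 489/500
2 1 933/1000
3 3/2 9009/10000
f(0.5y,1.5y) = ((489/500)/(9009/10000) − 1)/(1) = 257/3003 ≈ 8.5581%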